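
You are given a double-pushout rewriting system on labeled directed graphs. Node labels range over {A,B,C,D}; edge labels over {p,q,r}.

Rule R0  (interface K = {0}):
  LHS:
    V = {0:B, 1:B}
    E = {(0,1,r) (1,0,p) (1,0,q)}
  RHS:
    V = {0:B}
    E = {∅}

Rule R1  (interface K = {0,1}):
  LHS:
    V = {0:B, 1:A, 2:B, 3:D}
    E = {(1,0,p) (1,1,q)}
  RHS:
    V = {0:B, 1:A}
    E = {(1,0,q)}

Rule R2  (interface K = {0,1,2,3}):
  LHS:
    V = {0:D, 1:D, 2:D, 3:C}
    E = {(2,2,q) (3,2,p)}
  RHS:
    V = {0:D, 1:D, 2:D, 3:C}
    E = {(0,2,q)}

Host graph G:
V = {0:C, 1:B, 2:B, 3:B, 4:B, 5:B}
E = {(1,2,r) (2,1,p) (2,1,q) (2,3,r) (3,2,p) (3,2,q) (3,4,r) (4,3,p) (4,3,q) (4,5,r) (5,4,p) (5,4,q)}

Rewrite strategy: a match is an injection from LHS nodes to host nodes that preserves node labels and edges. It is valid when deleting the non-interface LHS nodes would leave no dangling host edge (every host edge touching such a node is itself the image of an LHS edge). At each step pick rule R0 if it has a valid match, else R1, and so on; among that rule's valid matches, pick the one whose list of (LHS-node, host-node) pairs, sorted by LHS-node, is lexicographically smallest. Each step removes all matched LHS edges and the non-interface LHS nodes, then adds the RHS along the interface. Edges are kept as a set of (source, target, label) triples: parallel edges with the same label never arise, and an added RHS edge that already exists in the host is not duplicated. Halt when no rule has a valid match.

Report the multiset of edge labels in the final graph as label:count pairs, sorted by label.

initial: |V|=6 |E|=12  E = 1-r->2 2-p->1 2-q->1 2-r->3 3-p->2 3-q->2 3-r->4 4-p->3 4-q->3 4-r->5 5-p->4 5-q->4
step 1: apply R0 at {0↦4, 1↦5}  → |V|=5 |E|=9  E = 1-r->2 2-p->1 2-q->1 2-r->3 3-p->2 3-q->2 3-r->4 4-p->3 4-q->3
step 2: apply R0 at {0↦3, 1↦4}  → |V|=4 |E|=6  E = 1-r->2 2-p->1 2-q->1 2-r->3 3-p->2 3-q->2
step 3: apply R0 at {0↦2, 1↦3}  → |V|=3 |E|=3  E = 1-r->2 2-p->1 2-q->1
step 4: apply R0 at {0↦1, 1↦2}  → |V|=2 |E|=0  E = ∅
final graph: no rule applies after step 4
NF edges: []

Answer: (no edges)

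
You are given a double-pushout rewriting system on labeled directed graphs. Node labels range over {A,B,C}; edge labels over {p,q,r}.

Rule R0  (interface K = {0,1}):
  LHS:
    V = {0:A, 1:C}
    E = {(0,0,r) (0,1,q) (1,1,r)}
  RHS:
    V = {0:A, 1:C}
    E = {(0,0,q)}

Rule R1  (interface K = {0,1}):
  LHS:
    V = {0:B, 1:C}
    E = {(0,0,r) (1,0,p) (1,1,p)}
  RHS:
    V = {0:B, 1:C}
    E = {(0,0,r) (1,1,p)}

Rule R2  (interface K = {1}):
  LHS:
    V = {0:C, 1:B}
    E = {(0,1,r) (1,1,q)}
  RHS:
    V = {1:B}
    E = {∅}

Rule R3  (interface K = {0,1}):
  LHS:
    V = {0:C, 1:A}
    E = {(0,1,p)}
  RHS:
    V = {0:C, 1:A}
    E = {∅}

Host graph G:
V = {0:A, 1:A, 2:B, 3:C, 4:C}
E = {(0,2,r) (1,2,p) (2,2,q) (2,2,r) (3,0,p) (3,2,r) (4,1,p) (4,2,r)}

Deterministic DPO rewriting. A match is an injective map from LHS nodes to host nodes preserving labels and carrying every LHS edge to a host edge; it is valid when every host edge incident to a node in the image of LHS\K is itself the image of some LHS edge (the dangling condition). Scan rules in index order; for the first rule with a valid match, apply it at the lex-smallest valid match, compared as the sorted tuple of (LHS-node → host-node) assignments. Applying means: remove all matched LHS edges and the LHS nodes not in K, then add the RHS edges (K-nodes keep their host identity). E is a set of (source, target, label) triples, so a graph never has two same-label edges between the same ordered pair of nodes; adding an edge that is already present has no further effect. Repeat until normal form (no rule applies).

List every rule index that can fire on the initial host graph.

Answer: [R3]

Derivation:
R0: no valid match — LHS pattern not found
R1: no valid match — LHS pattern not found
R2: no valid match — 2 raw matches, all fail dangling condition
R3: 2 valid matches — {0↦3, 1↦0}, {0↦4, 1↦1}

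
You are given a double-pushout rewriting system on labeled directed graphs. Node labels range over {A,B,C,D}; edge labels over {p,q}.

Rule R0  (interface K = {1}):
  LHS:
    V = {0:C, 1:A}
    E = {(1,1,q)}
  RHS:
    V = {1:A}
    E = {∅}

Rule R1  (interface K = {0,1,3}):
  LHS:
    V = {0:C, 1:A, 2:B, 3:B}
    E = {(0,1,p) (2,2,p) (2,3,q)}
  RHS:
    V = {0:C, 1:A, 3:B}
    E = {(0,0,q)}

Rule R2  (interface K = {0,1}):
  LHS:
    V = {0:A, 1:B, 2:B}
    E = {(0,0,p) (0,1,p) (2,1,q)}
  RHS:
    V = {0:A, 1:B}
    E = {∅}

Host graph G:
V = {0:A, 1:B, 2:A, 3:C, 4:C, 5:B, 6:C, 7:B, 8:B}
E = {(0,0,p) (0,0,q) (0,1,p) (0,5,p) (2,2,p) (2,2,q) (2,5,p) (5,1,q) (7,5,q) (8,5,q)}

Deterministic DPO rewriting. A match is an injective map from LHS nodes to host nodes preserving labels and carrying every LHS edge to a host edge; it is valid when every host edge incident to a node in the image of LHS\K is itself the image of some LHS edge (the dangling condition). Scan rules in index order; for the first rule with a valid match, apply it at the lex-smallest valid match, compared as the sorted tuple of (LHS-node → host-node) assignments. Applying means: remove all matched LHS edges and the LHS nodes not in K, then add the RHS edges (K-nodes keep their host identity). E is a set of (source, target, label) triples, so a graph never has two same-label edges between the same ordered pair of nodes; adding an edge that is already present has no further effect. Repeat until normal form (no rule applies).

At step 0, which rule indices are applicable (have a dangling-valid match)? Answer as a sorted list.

Answer: [R0,R2]

Steps:
R0: 6 valid matches — {0↦3, 1↦0}, {0↦3, 1↦2}, {0↦4, 1↦0} (+3 more)
R1: no valid match — LHS pattern not found
R2: 4 valid matches — {0↦0, 1↦5, 2↦7}, {0↦0, 1↦5, 2↦8}, {0↦2, 1↦5, 2↦7} (+1 more)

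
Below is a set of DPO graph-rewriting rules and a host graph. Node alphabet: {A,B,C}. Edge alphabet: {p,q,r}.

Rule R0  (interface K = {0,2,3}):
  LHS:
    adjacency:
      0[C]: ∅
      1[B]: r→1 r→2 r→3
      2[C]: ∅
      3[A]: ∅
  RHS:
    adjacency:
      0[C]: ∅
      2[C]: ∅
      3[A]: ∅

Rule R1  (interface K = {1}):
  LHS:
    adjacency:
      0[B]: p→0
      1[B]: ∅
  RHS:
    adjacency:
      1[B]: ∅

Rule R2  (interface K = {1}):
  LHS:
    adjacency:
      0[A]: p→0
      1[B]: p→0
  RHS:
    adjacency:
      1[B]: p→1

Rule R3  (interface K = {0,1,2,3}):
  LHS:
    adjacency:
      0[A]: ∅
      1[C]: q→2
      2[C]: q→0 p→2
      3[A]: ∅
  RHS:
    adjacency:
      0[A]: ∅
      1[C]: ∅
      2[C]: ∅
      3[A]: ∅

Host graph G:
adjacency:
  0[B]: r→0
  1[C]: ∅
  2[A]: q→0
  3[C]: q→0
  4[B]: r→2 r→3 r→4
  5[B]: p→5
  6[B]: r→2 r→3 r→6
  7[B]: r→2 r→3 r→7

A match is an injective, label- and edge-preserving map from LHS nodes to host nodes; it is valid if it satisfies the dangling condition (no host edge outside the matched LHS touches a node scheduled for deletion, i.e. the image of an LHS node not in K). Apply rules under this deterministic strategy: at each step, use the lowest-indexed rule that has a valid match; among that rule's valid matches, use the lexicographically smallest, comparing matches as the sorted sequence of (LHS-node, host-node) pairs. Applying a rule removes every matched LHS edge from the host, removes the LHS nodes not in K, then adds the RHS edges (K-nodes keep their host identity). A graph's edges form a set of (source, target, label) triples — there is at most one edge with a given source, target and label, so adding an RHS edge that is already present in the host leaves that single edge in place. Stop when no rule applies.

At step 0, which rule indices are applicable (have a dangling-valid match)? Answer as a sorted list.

Answer: [R0,R1]

Rewrite trace:
R0: 3 valid matches — {0↦1, 1↦4, 2↦3, 3↦2}, {0↦1, 1↦6, 2↦3, 3↦2}, {0↦1, 1↦7, 2↦3, 3↦2}
R1: 4 valid matches — {0↦5, 1↦0}, {0↦5, 1↦4}, {0↦5, 1↦6} (+1 more)
R2: no valid match — LHS pattern not found
R3: no valid match — LHS pattern not found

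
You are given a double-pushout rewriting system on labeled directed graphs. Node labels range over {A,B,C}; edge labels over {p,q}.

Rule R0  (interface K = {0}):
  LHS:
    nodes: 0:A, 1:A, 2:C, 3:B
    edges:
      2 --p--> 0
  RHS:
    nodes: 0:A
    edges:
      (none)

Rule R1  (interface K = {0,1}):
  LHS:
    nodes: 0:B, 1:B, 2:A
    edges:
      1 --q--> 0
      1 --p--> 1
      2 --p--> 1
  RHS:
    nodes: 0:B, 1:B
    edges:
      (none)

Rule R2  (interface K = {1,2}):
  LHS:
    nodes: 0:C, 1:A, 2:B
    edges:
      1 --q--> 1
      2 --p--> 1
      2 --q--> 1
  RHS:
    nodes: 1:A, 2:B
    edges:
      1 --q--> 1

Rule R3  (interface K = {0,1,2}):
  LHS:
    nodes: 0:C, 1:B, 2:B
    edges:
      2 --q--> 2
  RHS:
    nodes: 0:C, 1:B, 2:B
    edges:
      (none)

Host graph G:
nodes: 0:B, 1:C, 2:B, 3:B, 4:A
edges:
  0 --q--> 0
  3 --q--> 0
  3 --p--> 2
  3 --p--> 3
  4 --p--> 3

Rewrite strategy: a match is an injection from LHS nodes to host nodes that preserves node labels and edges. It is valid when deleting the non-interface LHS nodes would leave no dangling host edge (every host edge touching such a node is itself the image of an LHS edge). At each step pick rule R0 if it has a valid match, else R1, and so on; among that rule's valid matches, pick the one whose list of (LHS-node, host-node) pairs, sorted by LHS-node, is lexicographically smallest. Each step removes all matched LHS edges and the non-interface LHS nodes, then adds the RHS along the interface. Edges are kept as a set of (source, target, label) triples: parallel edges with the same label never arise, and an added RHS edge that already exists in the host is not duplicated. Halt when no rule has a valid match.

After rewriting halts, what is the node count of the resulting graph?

Answer: 4

Derivation:
[0] host  ⇒  5 nodes, 5 edges  {0-q->0 3-q->0 3-p->2 3-p->3 4-p->3}
[1] R1 @ {0↦0, 1↦3, 2↦4}  ⇒  4 nodes, 2 edges  {0-q->0 3-p->2}
[2] R3 @ {0↦1, 1↦2, 2↦0}  ⇒  4 nodes, 1 edges  {3-p->2}
halt: no rule applies after step 2
NF nodes: {0:B, 1:C, 2:B, 3:B}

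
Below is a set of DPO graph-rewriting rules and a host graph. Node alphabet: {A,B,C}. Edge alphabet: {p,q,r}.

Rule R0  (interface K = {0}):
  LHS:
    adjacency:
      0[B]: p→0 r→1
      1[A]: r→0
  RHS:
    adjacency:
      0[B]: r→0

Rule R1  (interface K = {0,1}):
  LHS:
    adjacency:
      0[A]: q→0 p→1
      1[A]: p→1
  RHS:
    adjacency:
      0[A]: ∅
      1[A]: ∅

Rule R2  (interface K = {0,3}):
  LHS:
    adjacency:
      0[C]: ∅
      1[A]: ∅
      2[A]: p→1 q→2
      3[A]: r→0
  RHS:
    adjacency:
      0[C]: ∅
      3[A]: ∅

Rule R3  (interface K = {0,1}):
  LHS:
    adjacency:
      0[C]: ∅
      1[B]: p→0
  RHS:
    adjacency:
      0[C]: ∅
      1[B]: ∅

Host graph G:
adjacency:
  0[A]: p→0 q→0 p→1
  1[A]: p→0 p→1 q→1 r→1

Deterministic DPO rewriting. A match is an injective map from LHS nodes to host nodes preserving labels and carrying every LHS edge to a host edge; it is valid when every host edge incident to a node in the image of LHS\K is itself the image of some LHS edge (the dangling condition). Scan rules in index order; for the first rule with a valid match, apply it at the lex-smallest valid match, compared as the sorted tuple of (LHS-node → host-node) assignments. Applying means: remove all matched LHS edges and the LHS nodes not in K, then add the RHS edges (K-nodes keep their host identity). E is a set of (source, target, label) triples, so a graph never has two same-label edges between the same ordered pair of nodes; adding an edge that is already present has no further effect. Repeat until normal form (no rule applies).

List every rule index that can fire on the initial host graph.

Answer: [R1]

Steps:
R0: no valid match — LHS pattern not found
R1: 2 valid matches — {0↦0, 1↦1}, {0↦1, 1↦0}
R2: no valid match — LHS pattern not found
R3: no valid match — LHS pattern not found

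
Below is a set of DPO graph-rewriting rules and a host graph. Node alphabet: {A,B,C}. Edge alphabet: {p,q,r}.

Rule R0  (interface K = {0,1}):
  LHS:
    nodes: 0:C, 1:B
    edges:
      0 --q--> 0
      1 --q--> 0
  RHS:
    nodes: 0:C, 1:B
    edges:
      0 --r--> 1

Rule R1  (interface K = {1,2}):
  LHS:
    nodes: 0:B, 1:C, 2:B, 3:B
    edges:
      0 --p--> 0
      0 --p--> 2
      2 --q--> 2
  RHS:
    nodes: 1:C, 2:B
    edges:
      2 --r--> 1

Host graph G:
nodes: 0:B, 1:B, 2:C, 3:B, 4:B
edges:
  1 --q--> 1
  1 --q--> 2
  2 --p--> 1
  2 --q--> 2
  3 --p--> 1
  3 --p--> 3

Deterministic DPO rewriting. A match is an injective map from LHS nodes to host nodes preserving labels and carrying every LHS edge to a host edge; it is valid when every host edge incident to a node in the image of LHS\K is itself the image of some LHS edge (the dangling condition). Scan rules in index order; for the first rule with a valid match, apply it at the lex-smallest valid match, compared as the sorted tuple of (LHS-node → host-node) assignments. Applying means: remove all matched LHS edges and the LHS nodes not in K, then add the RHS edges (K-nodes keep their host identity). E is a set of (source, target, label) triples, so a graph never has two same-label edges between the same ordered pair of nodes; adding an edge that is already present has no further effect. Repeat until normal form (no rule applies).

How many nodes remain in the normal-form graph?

Answer: 3

Derivation:
initial: |V|=5 |E|=6  E = 1-q->1 1-q->2 2-p->1 2-q->2 3-p->1 3-p->3
step 1: apply R0 at {0↦2, 1↦1}  → |V|=5 |E|=5  E = 1-q->1 2-p->1 2-r->1 3-p->1 3-p->3
step 2: apply R1 at {0↦3, 1↦2, 2↦1, 3↦0}  → |V|=3 |E|=3  E = 1-r->2 2-p->1 2-r->1
final graph: no rule applies after step 2
NF nodes: {1:B, 2:C, 4:B}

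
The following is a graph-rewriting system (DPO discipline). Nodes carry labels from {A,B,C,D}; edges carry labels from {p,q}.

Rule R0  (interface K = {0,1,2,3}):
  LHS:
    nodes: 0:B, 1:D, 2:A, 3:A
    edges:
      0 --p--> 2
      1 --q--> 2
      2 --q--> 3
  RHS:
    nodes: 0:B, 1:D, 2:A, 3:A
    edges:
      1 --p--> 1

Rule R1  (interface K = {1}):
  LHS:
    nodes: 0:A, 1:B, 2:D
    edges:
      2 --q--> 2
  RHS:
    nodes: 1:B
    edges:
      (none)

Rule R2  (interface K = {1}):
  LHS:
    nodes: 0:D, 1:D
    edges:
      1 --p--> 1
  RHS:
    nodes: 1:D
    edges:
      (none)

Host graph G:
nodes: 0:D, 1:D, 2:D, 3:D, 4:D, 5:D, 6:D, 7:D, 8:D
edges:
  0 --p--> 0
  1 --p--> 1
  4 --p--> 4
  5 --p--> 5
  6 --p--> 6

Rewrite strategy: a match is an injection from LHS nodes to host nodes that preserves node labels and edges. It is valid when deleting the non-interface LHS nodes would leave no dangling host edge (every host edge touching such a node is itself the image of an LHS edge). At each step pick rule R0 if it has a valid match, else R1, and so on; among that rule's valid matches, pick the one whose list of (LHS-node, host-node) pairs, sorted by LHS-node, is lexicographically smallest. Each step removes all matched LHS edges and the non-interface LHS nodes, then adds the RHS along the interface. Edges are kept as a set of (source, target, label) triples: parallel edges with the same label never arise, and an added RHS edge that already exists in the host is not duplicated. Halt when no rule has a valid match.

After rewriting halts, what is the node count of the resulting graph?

start.  V:9 E:5  edges: 0-p->0 1-p->1 4-p->4 5-p->5 6-p->6
1. fire R2 via {0↦2, 1↦0}  →  V:8 E:4  edges: 1-p->1 4-p->4 5-p->5 6-p->6
2. fire R2 via {0↦0, 1↦1}  →  V:7 E:3  edges: 4-p->4 5-p->5 6-p->6
3. fire R2 via {0↦1, 1↦4}  →  V:6 E:2  edges: 5-p->5 6-p->6
4. fire R2 via {0↦3, 1↦5}  →  V:5 E:1  edges: 6-p->6
5. fire R2 via {0↦4, 1↦6}  →  V:4 E:0  edges: ∅
normal form: no rule applies after step 5
NF nodes: {5:D, 6:D, 7:D, 8:D}

Answer: 4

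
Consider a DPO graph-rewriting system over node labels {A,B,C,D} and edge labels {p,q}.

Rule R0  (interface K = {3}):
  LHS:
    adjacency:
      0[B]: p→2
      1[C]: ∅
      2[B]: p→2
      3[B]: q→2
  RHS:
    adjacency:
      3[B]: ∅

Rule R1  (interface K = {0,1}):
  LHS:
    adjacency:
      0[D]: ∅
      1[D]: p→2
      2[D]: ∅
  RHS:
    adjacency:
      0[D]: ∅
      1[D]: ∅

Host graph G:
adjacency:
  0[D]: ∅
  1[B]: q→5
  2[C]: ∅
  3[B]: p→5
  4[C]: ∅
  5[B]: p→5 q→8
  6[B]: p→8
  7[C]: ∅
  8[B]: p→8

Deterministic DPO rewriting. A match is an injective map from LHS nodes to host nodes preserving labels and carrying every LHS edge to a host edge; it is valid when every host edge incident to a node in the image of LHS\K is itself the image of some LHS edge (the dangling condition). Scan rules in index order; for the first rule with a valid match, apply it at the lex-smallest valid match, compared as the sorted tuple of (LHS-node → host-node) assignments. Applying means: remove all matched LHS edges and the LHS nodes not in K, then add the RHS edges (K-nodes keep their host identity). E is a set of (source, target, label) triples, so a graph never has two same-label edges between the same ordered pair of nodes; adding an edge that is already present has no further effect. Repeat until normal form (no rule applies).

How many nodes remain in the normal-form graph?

Answer: 3

Derivation:
[0] host  ⇒  9 nodes, 6 edges  {1-q->5 3-p->5 5-p->5 5-q->8 6-p->8 8-p->8}
[1] R0 @ {0↦6, 1↦2, 2↦8, 3↦5}  ⇒  6 nodes, 3 edges  {1-q->5 3-p->5 5-p->5}
[2] R0 @ {0↦3, 1↦4, 2↦5, 3↦1}  ⇒  3 nodes, 0 edges  {∅}
final graph: no rule applies after step 2
NF nodes: {0:D, 1:B, 7:C}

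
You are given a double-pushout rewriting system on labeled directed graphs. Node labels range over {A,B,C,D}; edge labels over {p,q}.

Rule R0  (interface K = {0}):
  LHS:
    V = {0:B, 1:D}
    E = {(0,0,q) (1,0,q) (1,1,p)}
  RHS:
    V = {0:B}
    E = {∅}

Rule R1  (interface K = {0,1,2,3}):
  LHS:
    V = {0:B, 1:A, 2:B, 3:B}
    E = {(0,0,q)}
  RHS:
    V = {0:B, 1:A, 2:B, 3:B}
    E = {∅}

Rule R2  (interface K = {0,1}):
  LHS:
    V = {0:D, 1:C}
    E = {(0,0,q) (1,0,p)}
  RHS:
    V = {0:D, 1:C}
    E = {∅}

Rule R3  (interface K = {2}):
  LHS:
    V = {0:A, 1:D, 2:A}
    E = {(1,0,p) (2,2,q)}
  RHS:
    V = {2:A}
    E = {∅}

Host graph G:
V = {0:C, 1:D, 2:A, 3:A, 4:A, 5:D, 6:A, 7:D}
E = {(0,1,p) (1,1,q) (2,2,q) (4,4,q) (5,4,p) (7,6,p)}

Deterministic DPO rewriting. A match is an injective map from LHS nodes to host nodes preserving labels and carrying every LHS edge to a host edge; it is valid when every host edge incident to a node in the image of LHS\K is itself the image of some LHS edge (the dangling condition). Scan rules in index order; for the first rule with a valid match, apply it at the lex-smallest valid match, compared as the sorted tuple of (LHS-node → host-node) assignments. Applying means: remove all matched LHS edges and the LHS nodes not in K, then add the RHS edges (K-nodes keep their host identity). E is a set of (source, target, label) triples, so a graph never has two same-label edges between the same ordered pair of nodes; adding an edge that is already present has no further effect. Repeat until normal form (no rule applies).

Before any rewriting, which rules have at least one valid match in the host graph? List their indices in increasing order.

R0: no valid match — LHS pattern not found
R1: no valid match — LHS pattern not found
R2: 1 valid match — {0↦1, 1↦0}
R3: 2 valid matches — {0↦6, 1↦7, 2↦2}, {0↦6, 1↦7, 2↦4}

Answer: [R2,R3]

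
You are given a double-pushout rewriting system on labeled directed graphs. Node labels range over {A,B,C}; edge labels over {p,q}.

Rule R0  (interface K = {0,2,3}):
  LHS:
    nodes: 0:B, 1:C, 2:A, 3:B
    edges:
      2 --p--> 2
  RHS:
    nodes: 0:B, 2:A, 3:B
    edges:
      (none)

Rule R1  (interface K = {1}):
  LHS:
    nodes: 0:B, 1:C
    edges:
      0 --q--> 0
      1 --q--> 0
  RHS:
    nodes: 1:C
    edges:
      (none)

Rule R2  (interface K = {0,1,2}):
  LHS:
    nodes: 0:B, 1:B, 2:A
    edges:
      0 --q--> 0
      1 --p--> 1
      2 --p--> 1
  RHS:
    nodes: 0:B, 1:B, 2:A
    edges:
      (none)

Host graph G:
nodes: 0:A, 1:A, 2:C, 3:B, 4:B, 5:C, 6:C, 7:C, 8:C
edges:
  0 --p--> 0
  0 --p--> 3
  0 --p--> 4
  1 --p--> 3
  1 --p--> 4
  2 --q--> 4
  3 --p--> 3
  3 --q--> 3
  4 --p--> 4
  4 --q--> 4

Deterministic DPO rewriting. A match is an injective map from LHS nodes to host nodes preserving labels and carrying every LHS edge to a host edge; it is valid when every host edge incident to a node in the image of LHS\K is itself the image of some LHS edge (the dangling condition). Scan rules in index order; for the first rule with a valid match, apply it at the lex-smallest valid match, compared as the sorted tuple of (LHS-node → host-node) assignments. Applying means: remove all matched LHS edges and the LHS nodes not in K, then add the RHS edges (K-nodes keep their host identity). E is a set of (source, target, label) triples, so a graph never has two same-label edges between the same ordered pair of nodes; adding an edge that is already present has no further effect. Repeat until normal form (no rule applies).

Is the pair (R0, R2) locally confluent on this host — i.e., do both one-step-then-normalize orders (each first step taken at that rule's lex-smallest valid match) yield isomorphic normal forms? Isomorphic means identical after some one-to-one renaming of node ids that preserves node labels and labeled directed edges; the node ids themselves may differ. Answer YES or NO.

branch R0-first: apply at {0↦3, 1↦5, 2↦0, 3↦4} → |E|=9, then 2 more step(s) → NF |V|=8 |E|=3 V={0:A, 1:A, 2:C, 3:B, 4:B, 6:C, 7:C, 8:C} E=1-p->3 1-p->4 2-q->4
branch R2-first: apply at {0↦3, 1↦4, 2↦0} → |E|=7, then 2 more step(s) → NF |V|=8 |E|=3 V={0:A, 1:A, 2:C, 3:B, 4:B, 6:C, 7:C, 8:C} E=1-p->3 1-p->4 2-q->4
graphs isomorphic (equal up to label-preserving node renaming)

Answer: YES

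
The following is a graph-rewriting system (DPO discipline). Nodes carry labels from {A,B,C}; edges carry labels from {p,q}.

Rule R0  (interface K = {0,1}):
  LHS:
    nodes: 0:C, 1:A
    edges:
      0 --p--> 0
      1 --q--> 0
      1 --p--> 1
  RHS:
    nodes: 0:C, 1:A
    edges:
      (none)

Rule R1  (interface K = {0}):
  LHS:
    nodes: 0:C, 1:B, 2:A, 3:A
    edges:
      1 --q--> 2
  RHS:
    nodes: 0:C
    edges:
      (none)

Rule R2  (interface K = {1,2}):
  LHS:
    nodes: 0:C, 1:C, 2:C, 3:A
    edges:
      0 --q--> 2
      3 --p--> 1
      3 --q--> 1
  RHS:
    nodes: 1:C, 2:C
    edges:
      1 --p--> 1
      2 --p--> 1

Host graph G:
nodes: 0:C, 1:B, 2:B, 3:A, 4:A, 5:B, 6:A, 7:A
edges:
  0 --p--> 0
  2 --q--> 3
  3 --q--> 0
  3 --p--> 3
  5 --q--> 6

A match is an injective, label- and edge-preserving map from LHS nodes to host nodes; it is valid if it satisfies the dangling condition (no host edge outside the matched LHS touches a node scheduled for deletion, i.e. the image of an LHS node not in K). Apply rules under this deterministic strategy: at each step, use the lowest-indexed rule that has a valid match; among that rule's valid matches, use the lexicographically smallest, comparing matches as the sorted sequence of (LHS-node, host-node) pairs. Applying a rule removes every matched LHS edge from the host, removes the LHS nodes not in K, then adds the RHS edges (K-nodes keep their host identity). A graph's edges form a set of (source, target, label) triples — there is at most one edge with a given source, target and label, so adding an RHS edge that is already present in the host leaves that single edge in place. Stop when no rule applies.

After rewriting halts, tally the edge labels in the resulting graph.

start.  V:8 E:5  edges: 0-p->0 2-q->3 3-q->0 3-p->3 5-q->6
1. fire R0 via {0↦0, 1↦3}  →  V:8 E:2  edges: 2-q->3 5-q->6
2. fire R1 via {0↦0, 1↦2, 2↦3, 3↦4}  →  V:5 E:1  edges: 5-q->6
3. fire R1 via {0↦0, 1↦5, 2↦6, 3↦7}  →  V:2 E:0  edges: ∅
final graph: no rule applies after step 3
NF edges: []

Answer: (no edges)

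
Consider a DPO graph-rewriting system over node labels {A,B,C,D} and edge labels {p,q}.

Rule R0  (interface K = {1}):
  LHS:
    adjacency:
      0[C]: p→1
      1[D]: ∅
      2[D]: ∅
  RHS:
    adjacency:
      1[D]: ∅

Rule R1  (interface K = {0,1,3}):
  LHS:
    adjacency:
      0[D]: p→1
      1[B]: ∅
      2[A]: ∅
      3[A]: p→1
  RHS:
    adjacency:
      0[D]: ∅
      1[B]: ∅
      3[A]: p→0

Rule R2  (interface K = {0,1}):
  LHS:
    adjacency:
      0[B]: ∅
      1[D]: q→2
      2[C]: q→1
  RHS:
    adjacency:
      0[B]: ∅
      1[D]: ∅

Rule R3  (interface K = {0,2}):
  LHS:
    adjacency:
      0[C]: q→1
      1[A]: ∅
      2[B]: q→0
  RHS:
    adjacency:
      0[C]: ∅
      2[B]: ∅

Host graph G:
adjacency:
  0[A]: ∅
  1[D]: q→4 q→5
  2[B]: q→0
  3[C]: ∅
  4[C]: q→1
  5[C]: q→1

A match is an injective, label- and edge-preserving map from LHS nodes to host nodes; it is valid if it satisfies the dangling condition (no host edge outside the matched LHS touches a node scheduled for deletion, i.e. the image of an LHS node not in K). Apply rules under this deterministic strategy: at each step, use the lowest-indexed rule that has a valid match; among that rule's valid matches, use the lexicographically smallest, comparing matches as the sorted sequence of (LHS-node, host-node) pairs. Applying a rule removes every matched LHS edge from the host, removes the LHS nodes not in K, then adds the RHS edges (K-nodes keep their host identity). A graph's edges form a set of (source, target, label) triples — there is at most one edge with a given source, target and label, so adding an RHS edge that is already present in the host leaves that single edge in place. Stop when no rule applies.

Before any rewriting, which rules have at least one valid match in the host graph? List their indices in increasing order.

R0: no valid match — LHS pattern not found
R1: no valid match — LHS pattern not found
R2: 2 valid matches — {0↦2, 1↦1, 2↦4}, {0↦2, 1↦1, 2↦5}
R3: no valid match — LHS pattern not found

Answer: [R2]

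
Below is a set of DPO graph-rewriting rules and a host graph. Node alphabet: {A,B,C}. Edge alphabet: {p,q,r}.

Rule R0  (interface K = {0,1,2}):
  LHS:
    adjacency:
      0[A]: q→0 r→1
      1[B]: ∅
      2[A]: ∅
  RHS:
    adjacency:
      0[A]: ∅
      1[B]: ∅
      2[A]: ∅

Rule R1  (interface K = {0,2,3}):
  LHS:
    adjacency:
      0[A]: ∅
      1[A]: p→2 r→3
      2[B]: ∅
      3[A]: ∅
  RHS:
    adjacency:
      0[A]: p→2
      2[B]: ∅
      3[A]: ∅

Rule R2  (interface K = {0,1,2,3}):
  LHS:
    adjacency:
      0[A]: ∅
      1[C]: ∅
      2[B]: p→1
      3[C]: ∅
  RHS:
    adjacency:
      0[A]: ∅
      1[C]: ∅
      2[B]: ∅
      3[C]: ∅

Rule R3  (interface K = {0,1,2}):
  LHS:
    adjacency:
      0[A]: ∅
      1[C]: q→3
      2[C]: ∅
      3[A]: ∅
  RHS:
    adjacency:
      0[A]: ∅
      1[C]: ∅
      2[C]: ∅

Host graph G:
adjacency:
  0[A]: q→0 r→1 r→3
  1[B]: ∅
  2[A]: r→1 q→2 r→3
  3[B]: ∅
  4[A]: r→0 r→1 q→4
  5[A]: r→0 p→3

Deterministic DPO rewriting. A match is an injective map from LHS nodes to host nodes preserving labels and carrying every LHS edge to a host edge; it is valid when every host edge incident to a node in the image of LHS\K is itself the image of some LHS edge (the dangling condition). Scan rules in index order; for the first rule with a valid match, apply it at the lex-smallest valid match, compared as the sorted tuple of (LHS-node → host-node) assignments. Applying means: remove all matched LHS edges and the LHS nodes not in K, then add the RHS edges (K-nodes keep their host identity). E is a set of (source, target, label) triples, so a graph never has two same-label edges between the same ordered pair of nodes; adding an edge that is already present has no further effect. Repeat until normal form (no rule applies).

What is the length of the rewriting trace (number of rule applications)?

Answer: 4

Steps:
initial: |V|=6 |E|=11  E = 0-q->0 0-r->1 0-r->3 2-r->1 2-q->2 2-r->3 4-r->0 4-r->1 4-q->4 5-r->0 5-p->3
step 1: apply R0 at {0↦0, 1↦1, 2↦2}  → |V|=6 |E|=9  E = 0-r->3 2-r->1 2-q->2 2-r->3 4-r->0 4-r->1 4-q->4 5-r->0 5-p->3
step 2: apply R0 at {0↦2, 1↦1, 2↦0}  → |V|=6 |E|=7  E = 0-r->3 2-r->3 4-r->0 4-r->1 4-q->4 5-r->0 5-p->3
step 3: apply R0 at {0↦4, 1↦1, 2↦0}  → |V|=6 |E|=5  E = 0-r->3 2-r->3 4-r->0 5-r->0 5-p->3
step 4: apply R1 at {0↦2, 1↦5, 2↦3, 3↦0}  → |V|=5 |E|=4  E = 0-r->3 2-p->3 2-r->3 4-r->0
normal form: no rule applies after step 4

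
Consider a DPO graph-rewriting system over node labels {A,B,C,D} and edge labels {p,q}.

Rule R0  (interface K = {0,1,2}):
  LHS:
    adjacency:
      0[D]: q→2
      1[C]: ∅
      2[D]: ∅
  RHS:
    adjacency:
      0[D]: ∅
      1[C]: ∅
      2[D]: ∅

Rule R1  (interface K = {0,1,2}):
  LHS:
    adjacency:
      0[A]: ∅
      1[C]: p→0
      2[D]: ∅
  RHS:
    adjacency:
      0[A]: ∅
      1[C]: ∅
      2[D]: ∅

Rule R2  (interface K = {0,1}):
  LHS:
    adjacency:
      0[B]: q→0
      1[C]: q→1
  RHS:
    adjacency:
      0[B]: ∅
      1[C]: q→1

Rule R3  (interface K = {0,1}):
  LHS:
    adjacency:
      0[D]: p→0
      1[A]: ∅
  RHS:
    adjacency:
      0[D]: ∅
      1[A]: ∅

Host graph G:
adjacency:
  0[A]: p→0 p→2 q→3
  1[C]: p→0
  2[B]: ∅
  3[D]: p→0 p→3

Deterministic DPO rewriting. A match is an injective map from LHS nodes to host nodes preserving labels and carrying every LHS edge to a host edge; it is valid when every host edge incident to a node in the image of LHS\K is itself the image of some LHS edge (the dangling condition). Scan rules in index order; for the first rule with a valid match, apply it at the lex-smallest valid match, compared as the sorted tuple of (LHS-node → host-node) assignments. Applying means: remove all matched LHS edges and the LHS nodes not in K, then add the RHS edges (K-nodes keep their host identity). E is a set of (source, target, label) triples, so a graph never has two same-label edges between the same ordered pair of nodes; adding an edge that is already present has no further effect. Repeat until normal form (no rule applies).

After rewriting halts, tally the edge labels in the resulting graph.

[0] host  ⇒  4 nodes, 6 edges  {0-p->0 0-p->2 0-q->3 1-p->0 3-p->0 3-p->3}
[1] R1 @ {0↦0, 1↦1, 2↦3}  ⇒  4 nodes, 5 edges  {0-p->0 0-p->2 0-q->3 3-p->0 3-p->3}
[2] R3 @ {0↦3, 1↦0}  ⇒  4 nodes, 4 edges  {0-p->0 0-p->2 0-q->3 3-p->0}
final graph: no rule applies after step 2
NF edges: [(0, 0, 'p'), (0, 2, 'p'), (0, 3, 'q'), (3, 0, 'p')]

Answer: p:3 q:1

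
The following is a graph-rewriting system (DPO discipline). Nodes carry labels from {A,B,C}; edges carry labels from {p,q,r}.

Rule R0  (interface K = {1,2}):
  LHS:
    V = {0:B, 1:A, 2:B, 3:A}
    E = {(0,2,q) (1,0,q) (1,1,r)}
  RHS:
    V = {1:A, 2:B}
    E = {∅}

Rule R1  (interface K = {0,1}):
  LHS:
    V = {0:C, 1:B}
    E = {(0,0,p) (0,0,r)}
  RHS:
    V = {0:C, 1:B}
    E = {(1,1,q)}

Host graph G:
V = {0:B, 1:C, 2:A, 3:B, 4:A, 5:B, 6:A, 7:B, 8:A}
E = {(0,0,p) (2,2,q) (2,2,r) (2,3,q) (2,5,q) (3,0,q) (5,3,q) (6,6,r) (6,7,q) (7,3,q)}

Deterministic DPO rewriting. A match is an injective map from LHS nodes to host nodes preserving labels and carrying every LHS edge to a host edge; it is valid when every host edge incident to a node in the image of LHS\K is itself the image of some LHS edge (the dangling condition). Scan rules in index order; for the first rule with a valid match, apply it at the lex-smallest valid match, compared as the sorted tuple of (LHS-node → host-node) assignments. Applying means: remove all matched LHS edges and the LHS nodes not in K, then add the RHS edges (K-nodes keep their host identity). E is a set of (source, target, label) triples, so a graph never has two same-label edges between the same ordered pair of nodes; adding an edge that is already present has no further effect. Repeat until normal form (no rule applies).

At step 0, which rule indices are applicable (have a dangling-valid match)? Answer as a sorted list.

R0: 4 valid matches — {0↦5, 1↦2, 2↦3, 3↦4}, {0↦5, 1↦2, 2↦3, 3↦8}, {0↦7, 1↦6, 2↦3, 3↦4} (+1 more)
R1: no valid match — LHS pattern not found

Answer: [R0]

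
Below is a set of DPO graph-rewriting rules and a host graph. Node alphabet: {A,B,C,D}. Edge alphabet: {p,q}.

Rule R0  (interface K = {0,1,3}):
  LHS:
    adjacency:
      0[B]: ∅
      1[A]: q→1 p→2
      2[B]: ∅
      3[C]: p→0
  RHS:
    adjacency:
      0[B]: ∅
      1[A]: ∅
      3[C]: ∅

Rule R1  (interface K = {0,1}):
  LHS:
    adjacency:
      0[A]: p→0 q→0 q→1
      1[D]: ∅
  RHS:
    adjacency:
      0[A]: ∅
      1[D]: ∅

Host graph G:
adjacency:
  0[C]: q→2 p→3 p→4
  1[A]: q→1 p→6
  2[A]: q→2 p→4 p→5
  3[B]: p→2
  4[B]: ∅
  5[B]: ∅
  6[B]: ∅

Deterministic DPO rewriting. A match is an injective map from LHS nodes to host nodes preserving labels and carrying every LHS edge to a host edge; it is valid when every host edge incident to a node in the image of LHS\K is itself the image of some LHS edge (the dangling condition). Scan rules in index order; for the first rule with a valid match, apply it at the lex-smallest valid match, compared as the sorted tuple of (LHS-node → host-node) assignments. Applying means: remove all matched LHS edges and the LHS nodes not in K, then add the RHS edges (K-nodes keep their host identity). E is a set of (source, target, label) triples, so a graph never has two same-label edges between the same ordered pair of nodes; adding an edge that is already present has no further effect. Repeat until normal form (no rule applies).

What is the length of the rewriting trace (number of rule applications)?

Answer: 2

Rewrite trace:
[0] host  ⇒  7 nodes, 9 edges  {0-q->2 0-p->3 0-p->4 1-q->1 1-p->6 2-q->2 2-p->4 2-p->5 3-p->2}
[1] R0 @ {0↦3, 1↦1, 2↦6, 3↦0}  ⇒  6 nodes, 6 edges  {0-q->2 0-p->4 2-q->2 2-p->4 2-p->5 3-p->2}
[2] R0 @ {0↦4, 1↦2, 2↦5, 3↦0}  ⇒  5 nodes, 3 edges  {0-q->2 2-p->4 3-p->2}
halt: no rule applies after step 2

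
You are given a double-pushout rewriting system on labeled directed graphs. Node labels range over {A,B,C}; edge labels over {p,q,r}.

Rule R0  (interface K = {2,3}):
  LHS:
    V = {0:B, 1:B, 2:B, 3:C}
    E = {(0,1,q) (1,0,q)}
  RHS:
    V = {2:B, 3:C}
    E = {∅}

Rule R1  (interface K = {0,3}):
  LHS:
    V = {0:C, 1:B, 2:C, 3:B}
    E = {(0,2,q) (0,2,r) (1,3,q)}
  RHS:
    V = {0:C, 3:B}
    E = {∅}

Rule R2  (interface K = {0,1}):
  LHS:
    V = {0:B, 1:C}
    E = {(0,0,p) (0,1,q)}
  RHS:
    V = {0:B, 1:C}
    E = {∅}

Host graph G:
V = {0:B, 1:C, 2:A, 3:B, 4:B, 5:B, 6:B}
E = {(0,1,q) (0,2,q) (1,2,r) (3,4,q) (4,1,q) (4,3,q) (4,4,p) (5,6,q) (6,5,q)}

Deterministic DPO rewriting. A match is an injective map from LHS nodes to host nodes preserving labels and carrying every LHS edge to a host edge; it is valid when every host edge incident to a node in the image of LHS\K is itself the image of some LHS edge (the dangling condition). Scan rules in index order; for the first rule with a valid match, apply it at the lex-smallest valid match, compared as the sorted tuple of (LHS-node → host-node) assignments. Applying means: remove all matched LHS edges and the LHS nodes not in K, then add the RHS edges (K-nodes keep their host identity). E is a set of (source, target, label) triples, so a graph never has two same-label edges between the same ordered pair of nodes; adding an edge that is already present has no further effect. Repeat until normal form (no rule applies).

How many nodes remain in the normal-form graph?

initial: |V|=7 |E|=9  E = 0-q->1 0-q->2 1-r->2 3-q->4 4-q->1 4-q->3 4-p->4 5-q->6 6-q->5
step 1: apply R0 at {0↦5, 1↦6, 2↦0, 3↦1}  → |V|=5 |E|=7  E = 0-q->1 0-q->2 1-r->2 3-q->4 4-q->1 4-q->3 4-p->4
step 2: apply R2 at {0↦4, 1↦1}  → |V|=5 |E|=5  E = 0-q->1 0-q->2 1-r->2 3-q->4 4-q->3
step 3: apply R0 at {0↦3, 1↦4, 2↦0, 3↦1}  → |V|=3 |E|=3  E = 0-q->1 0-q->2 1-r->2
halt: no rule applies after step 3
NF nodes: {0:B, 1:C, 2:A}

Answer: 3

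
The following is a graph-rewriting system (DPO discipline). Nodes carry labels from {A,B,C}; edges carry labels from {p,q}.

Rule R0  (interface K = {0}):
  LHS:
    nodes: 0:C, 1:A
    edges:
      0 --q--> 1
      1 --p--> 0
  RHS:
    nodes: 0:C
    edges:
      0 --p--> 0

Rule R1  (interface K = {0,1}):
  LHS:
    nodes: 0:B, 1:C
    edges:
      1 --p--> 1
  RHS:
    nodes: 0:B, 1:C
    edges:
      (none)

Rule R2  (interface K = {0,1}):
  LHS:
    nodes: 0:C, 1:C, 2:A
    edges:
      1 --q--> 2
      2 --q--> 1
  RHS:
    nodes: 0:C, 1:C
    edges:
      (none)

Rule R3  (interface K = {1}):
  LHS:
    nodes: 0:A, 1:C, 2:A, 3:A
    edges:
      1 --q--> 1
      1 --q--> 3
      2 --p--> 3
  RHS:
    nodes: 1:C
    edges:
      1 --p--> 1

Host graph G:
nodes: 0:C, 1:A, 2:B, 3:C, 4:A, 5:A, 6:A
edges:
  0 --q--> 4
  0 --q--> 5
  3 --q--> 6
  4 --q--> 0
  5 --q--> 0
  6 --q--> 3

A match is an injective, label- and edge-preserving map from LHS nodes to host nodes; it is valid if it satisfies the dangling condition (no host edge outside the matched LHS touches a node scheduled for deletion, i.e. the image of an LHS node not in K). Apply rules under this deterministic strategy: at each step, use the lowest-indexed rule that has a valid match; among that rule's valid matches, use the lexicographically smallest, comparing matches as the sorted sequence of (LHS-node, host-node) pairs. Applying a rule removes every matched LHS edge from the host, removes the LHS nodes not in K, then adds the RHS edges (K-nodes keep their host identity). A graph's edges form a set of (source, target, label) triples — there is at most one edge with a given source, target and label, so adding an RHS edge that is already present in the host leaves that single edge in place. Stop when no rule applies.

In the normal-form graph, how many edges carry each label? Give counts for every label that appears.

[0] host  ⇒  7 nodes, 6 edges  {0-q->4 0-q->5 3-q->6 4-q->0 5-q->0 6-q->3}
[1] R2 @ {0↦0, 1↦3, 2↦6}  ⇒  6 nodes, 4 edges  {0-q->4 0-q->5 4-q->0 5-q->0}
[2] R2 @ {0↦3, 1↦0, 2↦4}  ⇒  5 nodes, 2 edges  {0-q->5 5-q->0}
[3] R2 @ {0↦3, 1↦0, 2↦5}  ⇒  4 nodes, 0 edges  {∅}
final graph: no rule applies after step 3
NF edges: []

Answer: (no edges)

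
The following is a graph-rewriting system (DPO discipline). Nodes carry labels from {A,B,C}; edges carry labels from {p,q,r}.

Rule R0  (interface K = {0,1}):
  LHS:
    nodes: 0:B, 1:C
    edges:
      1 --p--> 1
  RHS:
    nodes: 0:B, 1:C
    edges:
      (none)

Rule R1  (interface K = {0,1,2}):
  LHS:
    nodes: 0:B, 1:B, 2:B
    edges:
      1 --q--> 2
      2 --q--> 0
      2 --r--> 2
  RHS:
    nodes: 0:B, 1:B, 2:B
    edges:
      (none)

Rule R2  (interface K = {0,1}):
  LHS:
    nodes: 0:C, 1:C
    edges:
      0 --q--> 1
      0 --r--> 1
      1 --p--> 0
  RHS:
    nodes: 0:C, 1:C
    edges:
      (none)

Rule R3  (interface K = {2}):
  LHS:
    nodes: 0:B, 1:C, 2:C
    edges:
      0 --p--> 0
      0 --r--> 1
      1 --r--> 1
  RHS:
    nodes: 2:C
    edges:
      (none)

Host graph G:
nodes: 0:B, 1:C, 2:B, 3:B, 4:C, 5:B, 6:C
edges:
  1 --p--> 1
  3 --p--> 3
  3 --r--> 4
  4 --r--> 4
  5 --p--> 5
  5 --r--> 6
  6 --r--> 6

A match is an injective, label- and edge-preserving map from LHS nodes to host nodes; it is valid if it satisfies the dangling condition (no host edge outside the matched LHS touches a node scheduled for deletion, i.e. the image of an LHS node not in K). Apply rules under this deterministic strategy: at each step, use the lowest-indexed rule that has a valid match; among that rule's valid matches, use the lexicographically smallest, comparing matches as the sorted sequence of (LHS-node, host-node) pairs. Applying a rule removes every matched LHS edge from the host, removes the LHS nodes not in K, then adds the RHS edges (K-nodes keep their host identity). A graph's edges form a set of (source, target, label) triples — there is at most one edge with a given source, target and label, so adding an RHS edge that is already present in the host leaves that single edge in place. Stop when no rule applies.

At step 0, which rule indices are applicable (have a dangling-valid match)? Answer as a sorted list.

Answer: [R0,R3]

Rewrite trace:
R0: 4 valid matches — {0↦0, 1↦1}, {0↦2, 1↦1}, {0↦3, 1↦1} (+1 more)
R1: no valid match — LHS pattern not found
R2: no valid match — LHS pattern not found
R3: 4 valid matches — {0↦3, 1↦4, 2↦1}, {0↦3, 1↦4, 2↦6}, {0↦5, 1↦6, 2↦1} (+1 more)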